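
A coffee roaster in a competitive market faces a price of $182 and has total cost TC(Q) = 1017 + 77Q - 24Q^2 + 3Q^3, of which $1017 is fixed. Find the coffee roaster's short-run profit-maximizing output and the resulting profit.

Profit = -$135 at Q = 7

AVC = 77 - 24Q + 3Q^2 has its minimum $29 at Q = 4; price $182 clears that bar, so the firm operates.
With MC = 77 - 48Q + 9Q^2, P = MC on the upward-sloping part at Q* = 7.
TR = 182·7 = 1274. TC = 1017 + 392 = 1409. Profit = 1274 − 1409 = -$135.
Shutting down would mean losing the fixed cost of $1017, so operating at a loss of $135 is better by $882.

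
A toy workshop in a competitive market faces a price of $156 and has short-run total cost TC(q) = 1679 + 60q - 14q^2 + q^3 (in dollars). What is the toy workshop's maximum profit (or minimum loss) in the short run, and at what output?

Profit = -$239 at q = 12

AVC = 60 - 14q + q^2; min AVC = $11 at q = 7. Since P = $156 ≥ min AVC, the firm produces.
With MC = 60 - 28q + 3q^2, P = MC on the upward-sloping part at q* = 12.
TR = 156·12 = 1872. TC = 1679 + 432 = 2111. Profit = 1872 − 2111 = -$239.
That loss of $239 beats the $1679 the firm would lose by shutting down; producing recovers $1440 of fixed cost.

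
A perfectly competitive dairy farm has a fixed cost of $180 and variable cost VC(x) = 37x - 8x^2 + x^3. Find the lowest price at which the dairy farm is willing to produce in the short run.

The shutdown price is the minimum of AVC. VC = 37x - 8x^2 + x^3, so AVC = 37 - 8x + x^2.
At the minimum of AVC, MC = AVC. MC = 37 - 16x + 3x^2; setting MC = AVC gives 2x^2 - 8x = 0, so x = 4. min AVC = 21.
So the shutdown price is $21.

$21 per unit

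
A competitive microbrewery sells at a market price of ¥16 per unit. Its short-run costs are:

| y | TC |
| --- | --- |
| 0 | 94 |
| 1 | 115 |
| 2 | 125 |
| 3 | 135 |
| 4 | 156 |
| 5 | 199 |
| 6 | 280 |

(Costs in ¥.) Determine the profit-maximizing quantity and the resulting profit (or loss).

y = 3; profit = -¥87

Profit at each row (π = 16y − TC): y=0: -94; y=1: -99; y=2: -93; y=3: -87; y=4: -92; y=5: -119; y=6: -184.
Profit is maximized at y = 3. AVC there is 41/3 = ¥13.67 ≤ P, so producing beats shutting down (which would give -¥94).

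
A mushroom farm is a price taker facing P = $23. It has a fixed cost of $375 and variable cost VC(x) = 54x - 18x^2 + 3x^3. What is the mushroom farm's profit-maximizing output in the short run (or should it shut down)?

Shut down

Strip out fixed cost: VC = 54x - 18x^2 + 3x^3. Then AVC = 54 - 18x + 3x^2 and MC = 54 - 36x + 9x^2.
AVC is minimized where dAVC/dx = -18 + 6x = 0, at x = 3; min AVC = 54 - 18·3 + 3·3^2 = $27.
Since P = $23 < min AVC = $27, price fails to cover variable cost at any output.
Best response: produce nothing and absorb the $375 fixed cost.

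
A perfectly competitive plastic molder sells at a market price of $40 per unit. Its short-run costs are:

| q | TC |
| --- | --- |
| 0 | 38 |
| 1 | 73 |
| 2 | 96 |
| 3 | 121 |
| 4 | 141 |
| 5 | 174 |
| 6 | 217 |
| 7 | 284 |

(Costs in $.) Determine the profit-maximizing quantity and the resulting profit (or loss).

q = 5; profit = $26

Compute π = P·q − TC at each output: q=0: -38; q=1: -33; q=2: -16; q=3: -1; q=4: 19; q=5: 26; q=6: 23; q=7: -4.
Profit is maximized at q = 5. AVC there is 136/5 = $27.20 ≤ P, so producing beats shutting down (which would give -$38).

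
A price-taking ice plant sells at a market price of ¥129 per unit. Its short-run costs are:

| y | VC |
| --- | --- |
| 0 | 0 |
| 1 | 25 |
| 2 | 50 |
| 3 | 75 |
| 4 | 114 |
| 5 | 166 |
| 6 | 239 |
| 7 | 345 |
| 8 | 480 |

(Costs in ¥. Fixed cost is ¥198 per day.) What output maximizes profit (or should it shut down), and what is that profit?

y = 7; profit = ¥360

Compute π = P·y − TC at each output: y=0: -198; y=1: -94; y=2: 10; y=3: 114; y=4: 204; y=5: 281; y=6: 337; y=7: 360; y=8: 354.
Profit is maximized at y = 7. AVC there is 345/7 = ¥49.29 ≤ P, so producing beats shutting down (which would give -¥198).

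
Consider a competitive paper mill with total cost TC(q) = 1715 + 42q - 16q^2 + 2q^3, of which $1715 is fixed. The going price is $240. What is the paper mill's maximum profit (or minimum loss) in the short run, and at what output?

AVC = 42 - 16q + 2q^2; min AVC = $10 at q = 4. Since P = $240 ≥ min AVC, the firm produces.
MC = 42 - 32q + 6q^2. Setting P = MC and taking the root on the rising branch gives q* = 9.
TR = 240·9 = 2160. TC = 1715 + 540 = 2255. Profit = 2160 − 2255 = -$95.
By producing, the firm covers all variable cost plus $1620 of fixed cost; shutting down would lose the full $1715.

Profit = -$95 at q = 9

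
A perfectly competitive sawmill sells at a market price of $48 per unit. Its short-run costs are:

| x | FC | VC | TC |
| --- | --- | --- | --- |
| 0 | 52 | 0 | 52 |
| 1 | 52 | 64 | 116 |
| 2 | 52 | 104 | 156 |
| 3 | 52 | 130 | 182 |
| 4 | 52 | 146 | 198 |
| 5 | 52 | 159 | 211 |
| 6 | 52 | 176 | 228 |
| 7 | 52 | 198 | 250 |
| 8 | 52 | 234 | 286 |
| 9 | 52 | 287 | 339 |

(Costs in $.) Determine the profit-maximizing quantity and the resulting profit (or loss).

Compute π = P·x − TC at each output: x=0: -52; x=1: -68; x=2: -60; x=3: -38; x=4: -6; x=5: 29; x=6: 60; x=7: 86; x=8: 98; x=9: 93.
Profit is maximized at x = 8. AVC there is 234/8 = $29.25 ≤ P, so producing beats shutting down (which would give -$52).

x = 8; profit = $98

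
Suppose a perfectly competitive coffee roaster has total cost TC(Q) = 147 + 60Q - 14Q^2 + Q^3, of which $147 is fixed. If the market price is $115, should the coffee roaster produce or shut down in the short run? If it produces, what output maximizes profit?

From TC, MC = TC'(Q) = 60 - 28Q + 3Q^2 and AVC = VC/Q = 60 - 14Q + Q^2.
AVC hits its minimum where MC = AVC, at Q = 7, giving min AVC = 60 - 14·7 + 7^2 = $11.
Since P = $115 ≥ min AVC = $11, price covers variable cost and the firm should produce.
Set P = MC: 115 = 60 - 28Q + 3Q^2 → -55 - 28Q + 3Q^2 = 0. The roots are Q = -5/3 and Q = 11; the profit-maximizing output is on the rising part of MC, so Q* = 11.
Check: AVC at Q = 11 is $27 ≤ P, so revenue covers variable cost.
Profit = P·Q − TC = 115·11 − 444 = $821.

Produce at Q = 11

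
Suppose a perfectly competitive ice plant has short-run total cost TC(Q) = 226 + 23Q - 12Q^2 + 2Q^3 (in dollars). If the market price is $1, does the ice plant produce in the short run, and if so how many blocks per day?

From TC, MC = TC'(Q) = 23 - 24Q + 6Q^2 and AVC = VC/Q = 23 - 12Q + 2Q^2.
AVC hits its minimum where MC = AVC, at Q = 3, giving min AVC = 23 - 12·3 + 2·3^2 = $5.
With P < min AVC ($1 < $5), every unit sold adds to the loss.
Best response: produce nothing and absorb the $226 fixed cost.

Shut down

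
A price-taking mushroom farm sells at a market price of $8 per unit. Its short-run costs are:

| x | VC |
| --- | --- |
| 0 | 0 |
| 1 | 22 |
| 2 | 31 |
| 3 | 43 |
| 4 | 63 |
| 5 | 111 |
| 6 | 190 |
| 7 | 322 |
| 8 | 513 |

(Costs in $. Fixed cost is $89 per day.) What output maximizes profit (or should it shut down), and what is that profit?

Tabulate TR − TC: x=0: -89; x=1: -103; x=2: -104; x=3: -108; x=4: -120; x=5: -160; x=6: -231; x=7: -355; x=8: -538.
Profit is highest at x = 0. Equivalently, the lowest AVC in the table is 43/3 ≈ $14.33 at x = 3, and P = $8 falls below it — price never covers variable cost, so the firm shuts down and loses only its fixed cost.

x = 0 (shut down); profit = -$89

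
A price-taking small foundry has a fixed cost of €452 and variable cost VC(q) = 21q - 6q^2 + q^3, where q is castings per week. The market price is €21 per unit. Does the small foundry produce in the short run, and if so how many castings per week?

Produce at q = 4

Strip out fixed cost: VC = 21q - 6q^2 + q^3. Then AVC = 21 - 6q + q^2 and MC = 21 - 12q + 3q^2.
AVC hits its minimum where MC = AVC, at q = 3, giving min AVC = 21 - 6·3 + 3^2 = €12.
P = €21 exceeds min AVC = €12, so the firm stays open.
P = MC gives -12q + 3q^2 = 0, with roots 0 and 4. Take the larger (rising MC): q* = 4.
Check: AVC at q = 4 is €13 ≤ P, so revenue covers variable cost.
Profit = P·q − TC = 21·4 − 504 = -€420, a loss, but smaller than the €452 fixed cost the firm would lose by shutting down.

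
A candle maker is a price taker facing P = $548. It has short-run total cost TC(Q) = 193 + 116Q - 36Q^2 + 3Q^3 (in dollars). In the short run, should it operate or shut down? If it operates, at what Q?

Strip out fixed cost: VC = 116Q - 36Q^2 + 3Q^3. Then AVC = 116 - 36Q + 3Q^2 and MC = 116 - 72Q + 9Q^2.
AVC is minimized where dAVC/dQ = -36 + 6Q = 0, at Q = 6; min AVC = 116 - 36·6 + 3·6^2 = $8.
Since P = $548 ≥ min AVC = $8, price covers variable cost and the firm should produce.
P = MC gives -432 - 72Q + 9Q^2 = 0, with roots -4 and 12. Take the larger (rising MC): Q* = 12.
Check: AVC at Q = 12 is $116 ≤ P, so revenue covers variable cost.
Profit = P·Q − TC = 548·12 − 1585 = $4991.

Produce at Q = 12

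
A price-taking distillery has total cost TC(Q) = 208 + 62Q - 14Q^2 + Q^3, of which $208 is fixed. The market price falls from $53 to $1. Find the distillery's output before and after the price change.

MC = 62 - 28Q + 3Q^2; the shutdown threshold is min AVC = $13 (at Q = 7).
With P = $53 above the shutdown price, P = MC gives Q = 9.
At P = $1 < min AVC = $13, price no longer covers variable cost at any output, so the firm shuts down: Q = 0.

Output falls from 9 to 0 (the firm shuts down)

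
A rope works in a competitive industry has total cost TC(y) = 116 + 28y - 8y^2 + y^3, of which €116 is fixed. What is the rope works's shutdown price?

Short-run supply begins at min AVC. From VC = 28y - 8y^2 + y^3, AVC = 28 - 8y + y^2.
At the minimum of AVC, MC = AVC. MC = 28 - 16y + 3y^2; setting MC = AVC gives 2y^2 - 8y = 0, so y = 4. min AVC = 12.
So the shutdown price is €12.

€12 per unit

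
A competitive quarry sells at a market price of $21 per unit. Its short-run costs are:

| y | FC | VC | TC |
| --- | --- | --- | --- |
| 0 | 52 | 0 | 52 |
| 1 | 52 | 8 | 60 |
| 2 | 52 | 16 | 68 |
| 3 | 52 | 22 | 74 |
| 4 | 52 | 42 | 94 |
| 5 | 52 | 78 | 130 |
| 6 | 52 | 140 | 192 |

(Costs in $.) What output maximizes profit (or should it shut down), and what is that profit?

Profit at each row (π = 21y − TC): y=0: -52; y=1: -39; y=2: -26; y=3: -11; y=4: -10; y=5: -25; y=6: -66.
Profit is maximized at y = 4. AVC there is 42/4 = $10.50 ≤ P, so producing beats shutting down (which would give -$52).

y = 4; profit = -$10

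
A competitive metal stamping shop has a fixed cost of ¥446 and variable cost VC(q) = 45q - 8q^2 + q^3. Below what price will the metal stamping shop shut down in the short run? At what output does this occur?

¥29 per unit, at q = 4

The firm shuts down when price falls below the minimum of average variable cost. AVC = VC/q = 45 - 8q + q^2.
At the minimum of AVC, MC = AVC. MC = 45 - 16q + 3q^2; setting MC = AVC gives 2q^2 - 8q = 0, so q = 4. min AVC = 29.
The firm shuts down for any P below ¥29.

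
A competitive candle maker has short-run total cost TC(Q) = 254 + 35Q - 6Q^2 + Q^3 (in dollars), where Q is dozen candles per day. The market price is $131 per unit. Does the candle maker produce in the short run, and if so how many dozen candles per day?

Variable cost is VC = 35Q - 6Q^2 + Q^3, so AVC = VC/Q = 35 - 6Q + Q^2 and MC = dTC/dQ = 35 - 12Q + 3Q^2.
AVC is minimized where dAVC/dQ = -6 + 2Q = 0, at Q = 3; min AVC = 35 - 6·3 + 3^2 = $26.
P = $131 exceeds min AVC = $26, so the firm stays open.
P = MC gives -96 - 12Q + 3Q^2 = 0, with roots -4 and 8. Take the larger (rising MC): Q* = 8.
Check: AVC at Q = 8 is $51 ≤ P, so revenue covers variable cost.
Profit = P·Q − TC = 131·8 − 662 = $386.

Produce at Q = 8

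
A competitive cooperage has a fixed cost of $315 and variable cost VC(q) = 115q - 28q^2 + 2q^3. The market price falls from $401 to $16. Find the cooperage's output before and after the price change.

Output falls from 13 to 0 (the firm shuts down)

AVC = 115 - 28q + 2q^2, minimized at q = 7 where min AVC = $17. MC = 115 - 56q + 6q^2.
At P = $401 ≥ min AVC, set P = MC on the rising branch: q = 13.
At P = $16 < min AVC = $17, price no longer covers variable cost at any output, so the firm shuts down: q = 0.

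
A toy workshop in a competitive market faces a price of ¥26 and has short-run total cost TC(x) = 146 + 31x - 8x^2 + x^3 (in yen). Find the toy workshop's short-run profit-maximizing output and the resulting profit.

AVC = 31 - 8x + x^2; min AVC = ¥15 at x = 4. Since P = ¥26 ≥ min AVC, the firm produces.
MC = 31 - 16x + 3x^2. Setting P = MC and taking the root on the rising branch gives x* = 5.
TR = 26·5 = 130. TC = 146 + 80 = 226. Profit = 130 − 226 = -¥96.
By producing, the firm covers all variable cost plus ¥50 of fixed cost; shutting down would lose the full ¥146.

Profit = -¥96 at x = 5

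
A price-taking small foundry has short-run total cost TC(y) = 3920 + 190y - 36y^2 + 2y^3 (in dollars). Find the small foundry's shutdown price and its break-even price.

Shutdown price = min AVC. AVC = 190 - 36y + 2y^2, with vertex at y = 9 and minimum $28.
ATC = 3920/y + 190 - 36y + 2y^2. Setting dATC/dy = −3920/y^2 − 36 + 4y = 0 gives y = 14 (since 4·14^3 − 36·14^2 = 3920).
min ATC = 3920/14 + 190 − 36·14 + 2·14^2 = $358. That is the break-even price.
Between these two prices the firm operates at a loss; above $358 it earns a profit.

Shutdown price = $28; break-even price = $358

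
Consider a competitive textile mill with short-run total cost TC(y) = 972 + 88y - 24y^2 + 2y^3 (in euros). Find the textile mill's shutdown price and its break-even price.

Shutdown price = €16; break-even price = €142

AVC = 88 - 24y + 2y^2; minimized at y = 6, giving min AVC = €16. That is the shutdown price.
ATC = 972/y + 88 - 24y + 2y^2. Setting dATC/dy = −972/y^2 − 24 + 4y = 0 gives y = 9 (since 4·9^3 − 24·9^2 = 972).
min ATC = 972/9 + 88 − 24·9 + 2·9^2 = €142. That is the break-even price.
Between these two prices the firm operates at a loss; above €142 it earns a profit.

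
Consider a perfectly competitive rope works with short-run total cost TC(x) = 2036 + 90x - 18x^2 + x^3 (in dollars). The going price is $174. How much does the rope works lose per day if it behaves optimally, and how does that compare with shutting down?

AVC = 90 - 18x + x^2; min AVC = $9 at x = 9. Since P = $174 ≥ min AVC, the firm produces.
With MC = 90 - 36x + 3x^2, P = MC on the upward-sloping part at x* = 14.
TR = 174·14 = 2436. TC = 2036 + 476 = 2512. Profit = 2436 − 2512 = -$76.
That loss of $76 beats the $2036 the firm would lose by shutting down; producing recovers $1960 of fixed cost.

Profit = -$76 at x = 14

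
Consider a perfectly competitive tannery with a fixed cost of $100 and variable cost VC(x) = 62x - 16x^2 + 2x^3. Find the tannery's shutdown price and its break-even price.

Shutdown price = min AVC. AVC = 62 - 16x + 2x^2, with vertex at x = 4 and minimum $30.
ATC = 100/x + 62 - 16x + 2x^2. Setting dATC/dx = −100/x^2 − 16 + 4x = 0 gives x = 5 (since 4·5^3 − 16·5^2 = 100).
min ATC = 100/5 + 62 − 16·5 + 2·5^2 = $52. That is the break-even price.
Between these two prices the firm operates at a loss; above $52 it earns a profit.

Shutdown price = $30; break-even price = $52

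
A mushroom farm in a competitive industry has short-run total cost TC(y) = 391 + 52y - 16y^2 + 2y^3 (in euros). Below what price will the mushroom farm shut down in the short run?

€20 per unit

The shutdown price is the minimum of AVC. VC = 52y - 16y^2 + 2y^3, so AVC = 52 - 16y + 2y^2.
At the minimum of AVC, MC = AVC. MC = 52 - 32y + 6y^2; setting MC = AVC gives 4y^2 - 16y = 0, so y = 4. min AVC = 20.
The firm shuts down for any P below €20.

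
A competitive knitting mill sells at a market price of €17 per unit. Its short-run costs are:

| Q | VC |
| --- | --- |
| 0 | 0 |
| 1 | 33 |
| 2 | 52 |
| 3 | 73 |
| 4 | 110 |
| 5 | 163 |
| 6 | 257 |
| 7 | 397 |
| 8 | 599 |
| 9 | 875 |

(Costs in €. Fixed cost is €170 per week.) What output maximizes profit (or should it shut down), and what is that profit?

Q = 0 (shut down); profit = -€170

Tabulate TR − TC: Q=0: -170; Q=1: -186; Q=2: -188; Q=3: -192; Q=4: -212; Q=5: -248; Q=6: -325; Q=7: -448; Q=8: -633; Q=9: -892.
Profit is highest at Q = 0. Equivalently, the lowest AVC in the table is 73/3 ≈ €24.33 at Q = 3, and P = €17 falls below it — price never covers variable cost, so the firm shuts down and loses only its fixed cost.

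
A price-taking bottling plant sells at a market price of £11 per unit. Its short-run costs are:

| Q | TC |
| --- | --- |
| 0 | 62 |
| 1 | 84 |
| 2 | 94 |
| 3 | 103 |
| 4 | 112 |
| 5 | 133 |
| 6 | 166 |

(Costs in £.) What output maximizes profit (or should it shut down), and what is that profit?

Q = 0 (shut down); profit = -£62

Tabulate TR − TC: Q=0: -62; Q=1: -73; Q=2: -72; Q=3: -70; Q=4: -68; Q=5: -78; Q=6: -100.
Profit is highest at Q = 0. Equivalently, the lowest AVC in the table is 50/4 ≈ £12.50 at Q = 4, and P = £11 falls below it — price never covers variable cost, so the firm shuts down and loses only its fixed cost.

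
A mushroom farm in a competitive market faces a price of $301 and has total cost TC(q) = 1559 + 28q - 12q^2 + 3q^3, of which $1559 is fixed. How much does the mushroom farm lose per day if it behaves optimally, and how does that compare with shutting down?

AVC = 28 - 12q + 3q^2; min AVC = $16 at q = 2. Since P = $301 ≥ min AVC, the firm produces.
MC = 28 - 24q + 9q^2. Setting P = MC and taking the root on the rising branch gives q* = 7.
TR = 301·7 = 2107. TC = 1559 + 637 = 2196. Profit = 2107 − 2196 = -$89.
That loss of $89 beats the $1559 the firm would lose by shutting down; producing recovers $1470 of fixed cost.

Profit = -$89 at q = 7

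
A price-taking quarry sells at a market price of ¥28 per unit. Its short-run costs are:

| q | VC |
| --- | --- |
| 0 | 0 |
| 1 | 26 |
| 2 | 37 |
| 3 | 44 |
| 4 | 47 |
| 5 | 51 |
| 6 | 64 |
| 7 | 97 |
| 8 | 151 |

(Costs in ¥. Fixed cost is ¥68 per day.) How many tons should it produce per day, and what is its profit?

Compute π = P·q − TC at each output: q=0: -68; q=1: -66; q=2: -49; q=3: -28; q=4: -3; q=5: 21; q=6: 36; q=7: 31; q=8: 5.
Profit is maximized at q = 6. AVC there is 64/6 = ¥10.67 ≤ P, so producing beats shutting down (which would give -¥68).

q = 6; profit = ¥36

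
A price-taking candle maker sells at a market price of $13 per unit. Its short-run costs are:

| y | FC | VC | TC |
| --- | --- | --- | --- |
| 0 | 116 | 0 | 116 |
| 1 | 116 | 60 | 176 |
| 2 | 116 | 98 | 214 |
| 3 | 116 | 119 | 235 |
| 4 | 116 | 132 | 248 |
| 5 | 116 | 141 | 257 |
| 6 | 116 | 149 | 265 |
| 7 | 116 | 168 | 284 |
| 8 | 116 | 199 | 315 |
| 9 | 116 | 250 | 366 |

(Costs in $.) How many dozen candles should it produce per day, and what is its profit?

y = 0 (shut down); profit = -$116

Compute π = P·y − TC at each output: y=0: -116; y=1: -163; y=2: -188; y=3: -196; y=4: -196; y=5: -192; y=6: -187; y=7: -193; y=8: -211; y=9: -249.
Profit is highest at y = 0. Equivalently, the lowest AVC in the table is 168/7 ≈ $24 at y = 7, and P = $13 falls below it — price never covers variable cost, so the firm shuts down and loses only its fixed cost.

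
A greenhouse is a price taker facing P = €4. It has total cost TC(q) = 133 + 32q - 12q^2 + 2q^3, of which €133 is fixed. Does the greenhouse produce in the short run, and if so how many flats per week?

Shut down

Strip out fixed cost: VC = 32q - 12q^2 + 2q^3. Then AVC = 32 - 12q + 2q^2 and MC = 32 - 24q + 6q^2.
AVC hits its minimum where MC = AVC, at q = 3, giving min AVC = 32 - 12·3 + 2·3^2 = €14.
Since P = €4 < min AVC = €14, price fails to cover variable cost at any output.
The firm minimizes its loss by shutting down and losing only its fixed cost of €133.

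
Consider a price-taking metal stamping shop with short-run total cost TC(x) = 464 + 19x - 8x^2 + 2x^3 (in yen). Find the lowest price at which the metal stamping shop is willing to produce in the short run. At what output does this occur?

Short-run supply begins at min AVC. From VC = 19x - 8x^2 + 2x^3, AVC = 19 - 8x + 2x^2.
At the minimum of AVC, MC = AVC. MC = 19 - 16x + 6x^2; setting MC = AVC gives 4x^2 - 8x = 0, so x = 2. min AVC = 11.
The firm shuts down for any P below ¥11.

¥11 per unit, at x = 2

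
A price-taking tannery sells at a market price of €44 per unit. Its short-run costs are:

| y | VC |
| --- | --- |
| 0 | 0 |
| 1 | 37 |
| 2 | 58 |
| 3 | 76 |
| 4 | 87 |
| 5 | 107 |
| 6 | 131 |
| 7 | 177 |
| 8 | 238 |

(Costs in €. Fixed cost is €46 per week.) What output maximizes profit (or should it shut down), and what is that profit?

y = 6; profit = €87

Tabulate TR − TC: y=0: -46; y=1: -39; y=2: -16; y=3: 10; y=4: 43; y=5: 67; y=6: 87; y=7: 85; y=8: 68.
Profit is maximized at y = 6. AVC there is 131/6 = €21.83 ≤ P, so producing beats shutting down (which would give -€46).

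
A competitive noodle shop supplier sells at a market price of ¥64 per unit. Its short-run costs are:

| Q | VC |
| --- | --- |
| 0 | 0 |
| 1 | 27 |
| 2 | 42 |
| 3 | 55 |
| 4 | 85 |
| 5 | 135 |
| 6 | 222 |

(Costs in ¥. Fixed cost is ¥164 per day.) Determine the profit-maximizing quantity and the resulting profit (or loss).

Profit at each row (π = 64Q − TC): Q=0: -164; Q=1: -127; Q=2: -78; Q=3: -27; Q=4: 7; Q=5: 21; Q=6: -2.
Profit is maximized at Q = 5. AVC there is 135/5 = ¥27 ≤ P, so producing beats shutting down (which would give -¥164).

Q = 5; profit = ¥21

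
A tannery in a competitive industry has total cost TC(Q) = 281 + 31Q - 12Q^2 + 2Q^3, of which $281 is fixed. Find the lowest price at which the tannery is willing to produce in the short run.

$13 per unit

The shutdown price is the minimum of AVC. VC = 31Q - 12Q^2 + 2Q^3, so AVC = 31 - 12Q + 2Q^2.
At the minimum of AVC, MC = AVC. MC = 31 - 24Q + 6Q^2; setting MC = AVC gives 4Q^2 - 12Q = 0, so Q = 3. min AVC = 13.
For P < $13 the firm produces nothing.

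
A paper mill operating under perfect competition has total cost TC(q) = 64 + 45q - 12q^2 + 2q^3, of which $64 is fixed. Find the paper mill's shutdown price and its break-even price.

Shutdown price = min AVC. AVC = 45 - 12q + 2q^2, with vertex at q = 3 and minimum $27.
ATC = 64/q + 45 - 12q + 2q^2. Setting dATC/dq = −64/q^2 − 12 + 4q = 0 gives q = 4 (since 4·4^3 − 12·4^2 = 64).
min ATC = 64/4 + 45 − 12·4 + 2·4^2 = $45. That is the break-even price.
Between these two prices the firm operates at a loss; above $45 it earns a profit.

Shutdown price = $27; break-even price = $45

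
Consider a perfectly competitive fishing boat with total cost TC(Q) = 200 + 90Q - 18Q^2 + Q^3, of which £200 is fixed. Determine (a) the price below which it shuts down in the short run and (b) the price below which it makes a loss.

Shutdown price = min AVC. AVC = 90 - 18Q + Q^2, with vertex at Q = 9 and minimum £9.
ATC = 200/Q + 90 - 18Q + Q^2. Setting dATC/dQ = −200/Q^2 − 18 + 2Q = 0 gives Q = 10 (since 2·10^3 − 18·10^2 = 200).
min ATC = 200/10 + 90 − 18·10 + 10^2 = £30. That is the break-even price.
Between these two prices the firm operates at a loss; above £30 it earns a profit.

Shutdown price = £9; break-even price = £30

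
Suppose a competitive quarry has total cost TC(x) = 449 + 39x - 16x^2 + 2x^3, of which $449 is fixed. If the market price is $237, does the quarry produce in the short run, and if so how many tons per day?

From TC, MC = TC'(x) = 39 - 32x + 6x^2 and AVC = VC/x = 39 - 16x + 2x^2.
The AVC parabola has its vertex at x = 16/4 = 4, where AVC = 39 - 16·4 + 2·4^2 = $7.
Because $237 ≥ $7, revenue can cover variable cost; the firm operates.
Set P = MC: 237 = 39 - 32x + 6x^2 → -198 - 32x + 6x^2 = 0. The roots are x = -11/3 and x = 9; the profit-maximizing output is on the rising part of MC, so x* = 9.
Check: AVC at x = 9 is $57 ≤ P, so revenue covers variable cost.
Profit = P·x − TC = 237·9 − 962 = $1171.

Produce at x = 9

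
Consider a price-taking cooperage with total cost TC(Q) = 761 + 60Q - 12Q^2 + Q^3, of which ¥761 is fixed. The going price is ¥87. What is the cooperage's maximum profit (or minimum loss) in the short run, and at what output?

AVC = 60 - 12Q + Q^2; min AVC = ¥24 at Q = 6. Since P = ¥87 ≥ min AVC, the firm produces.
MC = 60 - 24Q + 3Q^2. Setting P = MC and taking the root on the rising branch gives Q* = 9.
TR = 87·9 = 783. TC = 761 + 297 = 1058. Profit = 783 − 1058 = -¥275.
Shutting down would mean losing the fixed cost of ¥761, so operating at a loss of ¥275 is better by ¥486.

Profit = -¥275 at Q = 9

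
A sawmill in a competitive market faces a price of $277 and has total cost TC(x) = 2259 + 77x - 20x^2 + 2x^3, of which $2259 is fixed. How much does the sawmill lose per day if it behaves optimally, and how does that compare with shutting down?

Profit = -$259 at x = 10

AVC = 77 - 20x + 2x^2; min AVC = $27 at x = 5. Since P = $277 ≥ min AVC, the firm produces.
MC = 77 - 40x + 6x^2. Setting P = MC and taking the root on the rising branch gives x* = 10.
TR = 277·10 = 2770. TC = 2259 + 770 = 3029. Profit = 2770 − 3029 = -$259.
Shutting down would mean losing the fixed cost of $2259, so operating at a loss of $259 is better by $2000.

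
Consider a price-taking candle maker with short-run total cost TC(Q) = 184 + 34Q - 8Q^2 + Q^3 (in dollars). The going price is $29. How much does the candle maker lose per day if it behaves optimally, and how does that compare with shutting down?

Profit = -$134 at Q = 5

AVC = 34 - 8Q + Q^2; min AVC = $18 at Q = 4. Since P = $29 ≥ min AVC, the firm produces.
With MC = 34 - 16Q + 3Q^2, P = MC on the upward-sloping part at Q* = 5.
TR = 29·5 = 145. TC = 184 + 95 = 279. Profit = 145 − 279 = -$134.
By producing, the firm covers all variable cost plus $50 of fixed cost; shutting down would lose the full $184.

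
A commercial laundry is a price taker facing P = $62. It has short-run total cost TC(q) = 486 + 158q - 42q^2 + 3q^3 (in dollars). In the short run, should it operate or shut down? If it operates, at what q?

From TC, MC = TC'(q) = 158 - 84q + 9q^2 and AVC = VC/q = 158 - 42q + 3q^2.
AVC hits its minimum where MC = AVC, at q = 7, giving min AVC = 158 - 42·7 + 3·7^2 = $11.
P = $62 exceeds min AVC = $11, so the firm stays open.
P = MC gives 96 - 84q + 9q^2 = 0, with roots 4/3 and 8. Take the larger (rising MC): q* = 8.
Check: AVC at q = 8 is $14 ≤ P, so revenue covers variable cost.
Profit = P·q − TC = 62·8 − 598 = -$102, a loss, but smaller than the $486 fixed cost the firm would lose by shutting down.

Produce at q = 8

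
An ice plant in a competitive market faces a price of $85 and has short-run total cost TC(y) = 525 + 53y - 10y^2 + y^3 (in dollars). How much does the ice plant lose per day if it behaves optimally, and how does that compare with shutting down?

AVC = 53 - 10y + y^2; min AVC = $28 at y = 5. Since P = $85 ≥ min AVC, the firm produces.
MC = 53 - 20y + 3y^2. Setting P = MC and taking the root on the rising branch gives y* = 8.
TR = 85·8 = 680. TC = 525 + 296 = 821. Profit = 680 − 821 = -$141.
By producing, the firm covers all variable cost plus $384 of fixed cost; shutting down would lose the full $525.

Profit = -$141 at y = 8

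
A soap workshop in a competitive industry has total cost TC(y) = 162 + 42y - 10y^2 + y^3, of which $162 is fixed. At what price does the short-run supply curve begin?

$17 per unit

The firm shuts down when price falls below the minimum of average variable cost. AVC = VC/y = 42 - 10y + y^2.
dAVC/dy = -10 + 2y = 0 gives y = 5. min AVC = 42 - 10·5 + 5^2 = 17.
The firm shuts down for any P below $17.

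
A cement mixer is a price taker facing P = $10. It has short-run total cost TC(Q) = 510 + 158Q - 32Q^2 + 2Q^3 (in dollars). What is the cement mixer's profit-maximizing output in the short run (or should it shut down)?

Strip out fixed cost: VC = 158Q - 32Q^2 + 2Q^3. Then AVC = 158 - 32Q + 2Q^2 and MC = 158 - 64Q + 6Q^2.
AVC is minimized where dAVC/dQ = -32 + 4Q = 0, at Q = 8; min AVC = 158 - 32·8 + 2·8^2 = $30.
P = $10 lies below min AVC = $30; no output level covers variable cost.
The firm minimizes its loss by shutting down and losing only its fixed cost of $510.

Shut down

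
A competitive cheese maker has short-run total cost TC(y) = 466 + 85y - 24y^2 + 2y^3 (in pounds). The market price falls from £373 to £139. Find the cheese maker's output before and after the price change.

Output falls from 12 to 9

MC = 85 - 48y + 6y^2; the shutdown threshold is min AVC = £13 (at y = 6).
With P = £373 above the shutdown price, P = MC gives y = 12.
At P = £139 ≥ min AVC, set P = MC: y = 9. The firm stays open but cuts output.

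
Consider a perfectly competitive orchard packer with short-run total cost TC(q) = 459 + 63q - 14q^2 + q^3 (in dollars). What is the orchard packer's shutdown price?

$14 per unit

The shutdown price is the minimum of AVC. VC = 63q - 14q^2 + q^3, so AVC = 63 - 14q + q^2.
dAVC/dq = -14 + 2q = 0 gives q = 7. min AVC = 63 - 14·7 + 7^2 = 14.
The firm shuts down for any P below $14.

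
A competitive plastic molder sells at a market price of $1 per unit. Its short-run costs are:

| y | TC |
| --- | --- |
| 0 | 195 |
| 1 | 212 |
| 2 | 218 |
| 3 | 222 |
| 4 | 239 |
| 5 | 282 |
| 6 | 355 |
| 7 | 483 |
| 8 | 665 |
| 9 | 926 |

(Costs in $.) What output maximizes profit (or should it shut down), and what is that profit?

y = 0 (shut down); profit = -$195

Compute π = P·y − TC at each output: y=0: -195; y=1: -211; y=2: -216; y=3: -219; y=4: -235; y=5: -277; y=6: -349; y=7: -476; y=8: -657; y=9: -917.
Profit is highest at y = 0. Equivalently, the lowest AVC in the table is 27/3 ≈ $9 at y = 3, and P = $1 falls below it — price never covers variable cost, so the firm shuts down and loses only its fixed cost.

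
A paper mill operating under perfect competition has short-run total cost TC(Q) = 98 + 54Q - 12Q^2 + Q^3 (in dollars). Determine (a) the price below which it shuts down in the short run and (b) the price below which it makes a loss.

Shutdown price = $18; break-even price = $33

AVC = 54 - 12Q + Q^2; minimized at Q = 6, giving min AVC = $18. That is the shutdown price.
ATC = 98/Q + 54 - 12Q + Q^2. Setting dATC/dQ = −98/Q^2 − 12 + 2Q = 0 gives Q = 7 (since 2·7^3 − 12·7^2 = 98).
min ATC = 98/7 + 54 − 12·7 + 7^2 = $33. That is the break-even price.
For $18 ≤ P < $33 the firm produces at a loss; below $18 it shuts down.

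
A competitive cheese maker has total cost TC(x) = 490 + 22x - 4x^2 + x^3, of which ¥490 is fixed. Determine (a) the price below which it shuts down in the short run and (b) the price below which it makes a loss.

Shutdown price = min AVC. AVC = 22 - 4x + x^2, with vertex at x = 2 and minimum ¥18.
ATC = 490/x + 22 - 4x + x^2. Setting dATC/dx = −490/x^2 − 4 + 2x = 0 gives x = 7 (since 2·7^3 − 4·7^2 = 490).
min ATC = 490/7 + 22 − 4·7 + 7^2 = ¥113. That is the break-even price.
Between these two prices the firm operates at a loss; above ¥113 it earns a profit.

Shutdown price = ¥18; break-even price = ¥113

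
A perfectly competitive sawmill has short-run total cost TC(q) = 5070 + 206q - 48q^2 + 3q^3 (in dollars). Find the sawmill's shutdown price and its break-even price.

AVC = 206 - 48q + 3q^2; minimized at q = 8, giving min AVC = $14. That is the shutdown price.
ATC = 5070/q + 206 - 48q + 3q^2. Setting dATC/dq = −5070/q^2 − 48 + 6q = 0 gives q = 13 (since 6·13^3 − 48·13^2 = 5070).
min ATC = 5070/13 + 206 − 48·13 + 3·13^2 = $479. That is the break-even price.
Between these two prices the firm operates at a loss; above $479 it earns a profit.

Shutdown price = $14; break-even price = $479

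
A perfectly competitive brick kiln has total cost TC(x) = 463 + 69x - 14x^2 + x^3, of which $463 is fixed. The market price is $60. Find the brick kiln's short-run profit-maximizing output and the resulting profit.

Profit = -$139 at x = 9

AVC = 69 - 14x + x^2; min AVC = $20 at x = 7. Since P = $60 ≥ min AVC, the firm produces.
MC = 69 - 28x + 3x^2. Setting P = MC and taking the root on the rising branch gives x* = 9.
TR = 60·9 = 540. TC = 463 + 216 = 679. Profit = 540 − 679 = -$139.
That loss of $139 beats the $463 the firm would lose by shutting down; producing recovers $324 of fixed cost.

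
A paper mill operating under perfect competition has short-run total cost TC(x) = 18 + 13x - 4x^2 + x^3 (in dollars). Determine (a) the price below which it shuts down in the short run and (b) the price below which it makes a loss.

Shutdown price = $9; break-even price = $16

Shutdown price = min AVC. AVC = 13 - 4x + x^2, with vertex at x = 2 and minimum $9.
ATC = 18/x + 13 - 4x + x^2. Setting dATC/dx = −18/x^2 − 4 + 2x = 0 gives x = 3 (since 2·3^3 − 4·3^2 = 18).
min ATC = 18/3 + 13 − 4·3 + 3^2 = $16. That is the break-even price.
Between these two prices the firm operates at a loss; above $16 it earns a profit.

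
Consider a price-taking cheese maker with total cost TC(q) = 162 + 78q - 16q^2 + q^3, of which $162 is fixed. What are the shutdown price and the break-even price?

Shutdown price = min AVC. AVC = 78 - 16q + q^2, with vertex at q = 8 and minimum $14.
ATC = 162/q + 78 - 16q + q^2. Setting dATC/dq = −162/q^2 − 16 + 2q = 0 gives q = 9 (since 2·9^3 − 16·9^2 = 162).
min ATC = 162/9 + 78 − 16·9 + 9^2 = $33. That is the break-even price.
Between these two prices the firm operates at a loss; above $33 it earns a profit.

Shutdown price = $14; break-even price = $33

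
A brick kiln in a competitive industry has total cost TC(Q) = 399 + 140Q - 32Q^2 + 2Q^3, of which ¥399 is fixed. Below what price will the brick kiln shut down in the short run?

The firm shuts down when price falls below the minimum of average variable cost. AVC = VC/Q = 140 - 32Q + 2Q^2.
At the minimum of AVC, MC = AVC. MC = 140 - 64Q + 6Q^2; setting MC = AVC gives 4Q^2 - 32Q = 0, so Q = 8. min AVC = 12.
So the shutdown price is ¥12.

¥12 per unit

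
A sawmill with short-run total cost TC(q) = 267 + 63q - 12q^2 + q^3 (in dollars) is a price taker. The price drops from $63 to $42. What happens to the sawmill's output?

Output falls from 8 to 7

AVC = 63 - 12q + q^2, minimized at q = 6 where min AVC = $27. MC = 63 - 24q + 3q^2.
At P = $63 ≥ min AVC, set P = MC on the rising branch: q = 8.
At P = $42 ≥ min AVC, set P = MC: q = 7. The firm stays open but cuts output.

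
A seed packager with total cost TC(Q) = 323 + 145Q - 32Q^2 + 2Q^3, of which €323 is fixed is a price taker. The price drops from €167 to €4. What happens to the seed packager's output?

Output falls from 11 to 0 (the firm shuts down)

AVC = 145 - 32Q + 2Q^2, minimized at Q = 8 where min AVC = €17. MC = 145 - 64Q + 6Q^2.
With P = €167 above the shutdown price, P = MC gives Q = 11.
At P = €4 < min AVC = €17, price no longer covers variable cost at any output, so the firm shuts down: Q = 0.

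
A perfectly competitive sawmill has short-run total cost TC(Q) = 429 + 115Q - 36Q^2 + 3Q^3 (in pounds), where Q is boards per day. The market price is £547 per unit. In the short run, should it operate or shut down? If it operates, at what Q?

Produce at Q = 12

Strip out fixed cost: VC = 115Q - 36Q^2 + 3Q^3. Then AVC = 115 - 36Q + 3Q^2 and MC = 115 - 72Q + 9Q^2.
The AVC parabola has its vertex at Q = 36/6 = 6, where AVC = 115 - 36·6 + 3·6^2 = £7.
Since P = £547 ≥ min AVC = £7, price covers variable cost and the firm should produce.
Solving P = MC: -432 - 72Q + 9Q^2 = 0 ⇒ Q = -4 or 12. On the upward-sloping branch, Q* = 12.
Check: AVC at Q = 12 is £115 ≤ P, so revenue covers variable cost.
Profit = P·Q − TC = 547·12 − 1809 = £4755.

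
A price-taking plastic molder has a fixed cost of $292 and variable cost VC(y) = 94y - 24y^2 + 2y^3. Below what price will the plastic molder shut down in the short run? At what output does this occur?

$22 per unit, at y = 6

Short-run supply begins at min AVC. From VC = 94y - 24y^2 + 2y^3, AVC = 94 - 24y + 2y^2.
dAVC/dy = -24 + 4y = 0 gives y = 6. min AVC = 94 - 24·6 + 2·6^2 = 22.
For P < $22 the firm produces nothing.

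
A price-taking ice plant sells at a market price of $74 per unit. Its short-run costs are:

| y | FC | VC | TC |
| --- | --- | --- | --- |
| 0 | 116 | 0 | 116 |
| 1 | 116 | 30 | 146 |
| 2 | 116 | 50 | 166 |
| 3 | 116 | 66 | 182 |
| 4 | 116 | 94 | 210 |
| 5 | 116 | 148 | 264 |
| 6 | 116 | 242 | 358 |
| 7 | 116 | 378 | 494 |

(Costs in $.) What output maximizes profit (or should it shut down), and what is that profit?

y = 5; profit = $106

Tabulate TR − TC: y=0: -116; y=1: -72; y=2: -18; y=3: 40; y=4: 86; y=5: 106; y=6: 86; y=7: 24.
Profit is maximized at y = 5. AVC there is 148/5 = $29.60 ≤ P, so producing beats shutting down (which would give -$116).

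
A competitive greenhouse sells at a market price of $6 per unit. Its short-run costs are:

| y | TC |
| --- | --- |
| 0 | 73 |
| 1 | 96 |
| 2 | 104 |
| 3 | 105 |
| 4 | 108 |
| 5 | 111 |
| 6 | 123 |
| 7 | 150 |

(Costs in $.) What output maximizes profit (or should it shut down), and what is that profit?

Tabulate TR − TC: y=0: -73; y=1: -90; y=2: -92; y=3: -87; y=4: -84; y=5: -81; y=6: -87; y=7: -108.
Profit is highest at y = 0. Equivalently, the lowest AVC in the table is 38/5 ≈ $7.60 at y = 5, and P = $6 falls below it — price never covers variable cost, so the firm shuts down and loses only its fixed cost.

y = 0 (shut down); profit = -$73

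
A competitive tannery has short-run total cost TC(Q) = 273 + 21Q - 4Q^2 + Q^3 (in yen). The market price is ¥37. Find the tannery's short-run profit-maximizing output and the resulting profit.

Profit = -¥209 at Q = 4

AVC = 21 - 4Q + Q^2 has its minimum ¥17 at Q = 2; price ¥37 clears that bar, so the firm operates.
MC = 21 - 8Q + 3Q^2. Setting P = MC and taking the root on the rising branch gives Q* = 4.
TR = 37·4 = 148. TC = 273 + 84 = 357. Profit = 148 − 357 = -¥209.
By producing, the firm covers all variable cost plus ¥64 of fixed cost; shutting down would lose the full ¥273.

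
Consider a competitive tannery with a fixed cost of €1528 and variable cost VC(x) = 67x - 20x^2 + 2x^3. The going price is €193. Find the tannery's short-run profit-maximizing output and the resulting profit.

AVC = 67 - 20x + 2x^2; min AVC = €17 at x = 5. Since P = €193 ≥ min AVC, the firm produces.
With MC = 67 - 40x + 6x^2, P = MC on the upward-sloping part at x* = 9.
TR = 193·9 = 1737. TC = 1528 + 441 = 1969. Profit = 1737 − 1969 = -€232.
That loss of €232 beats the €1528 the firm would lose by shutting down; producing recovers €1296 of fixed cost.

Profit = -€232 at x = 9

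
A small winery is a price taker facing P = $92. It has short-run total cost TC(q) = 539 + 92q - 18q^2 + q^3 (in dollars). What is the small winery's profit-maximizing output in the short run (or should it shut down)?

Produce at q = 12

Strip out fixed cost: VC = 92q - 18q^2 + q^3. Then AVC = 92 - 18q + q^2 and MC = 92 - 36q + 3q^2.
The AVC parabola has its vertex at q = 18/2 = 9, where AVC = 92 - 18·9 + 9^2 = $11.
Because $92 ≥ $11, revenue can cover variable cost; the firm operates.
Set P = MC: 92 = 92 - 36q + 3q^2 → -36q + 3q^2 = 0. The roots are q = 0 and q = 12; the profit-maximizing output is on the rising part of MC, so q* = 12.
Check: AVC at q = 12 is $20 ≤ P, so revenue covers variable cost.
Profit = P·q − TC = 92·12 − 779 = $325.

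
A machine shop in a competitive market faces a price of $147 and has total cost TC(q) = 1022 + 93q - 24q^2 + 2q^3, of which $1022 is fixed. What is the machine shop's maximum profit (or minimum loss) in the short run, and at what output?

AVC = 93 - 24q + 2q^2; min AVC = $21 at q = 6. Since P = $147 ≥ min AVC, the firm produces.
MC = 93 - 48q + 6q^2. Setting P = MC and taking the root on the rising branch gives q* = 9.
TR = 147·9 = 1323. TC = 1022 + 351 = 1373. Profit = 1323 − 1373 = -$50.
By producing, the firm covers all variable cost plus $972 of fixed cost; shutting down would lose the full $1022.

Profit = -$50 at q = 9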